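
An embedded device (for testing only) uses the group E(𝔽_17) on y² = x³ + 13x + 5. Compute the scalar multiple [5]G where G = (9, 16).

O

Repeated addition: build up to 5G.
2G: tangent at (9, 16): λ = (3·9² + 13)/(2·16) ≡ 1/15. 15⁻¹ ≡ 8 (mod 17), so λ ≡ 1·8 ≡ 8.
  x = λ² - 9 - 9 = 64 - 18 ≡ 12; y = λ·(9 - 12) - 16 ≡ 11. → (12, 11)
3G: (12, 11) + (9, 16). λ = (16 - 11)/(9 - 12) ≡ 5/14 mod 17. 14⁻¹ ≡ 11 (mod 17) since 14·11 = 154 ≡ 1, so λ ≡ 4.
  x = λ² - 12 - 9 = 16 - 21 ≡ 12; y = λ·(12 - 12) - 11 ≡ 6. → (12, 6)
4G: (12, 6) + (9, 16). λ = (16 - 6)/(9 - 12) ≡ 10/14 mod 17. 14⁻¹ ≡ 11 (mod 17), so λ ≡ 8.
  x = λ² - 12 - 9 = 64 - 21 ≡ 9; y = λ·(12 - 9) - 6 ≡ 1. → (9, 1)
5G: (9, 1) + (9, 16): same x and y₁ ≡ -y₂, so the sum is O.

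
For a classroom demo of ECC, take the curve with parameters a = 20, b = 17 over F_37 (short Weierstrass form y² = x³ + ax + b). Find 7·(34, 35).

(27, 36)

Write Q = (34, 35).
Repeated addition: build up to 7Q.
2Q: tangent at (34, 35): λ = (3·34² + 20)/(2·35) ≡ 10/33. 33⁻¹ ≡ 9 (mod 37), so λ ≡ 10·9 ≡ 16.
  x = λ² - 34 - 34 = 256 - 68 ≡ 3; y = λ·(34 - 3) - 35 ≡ 17. → (3, 17)
3Q: (3, 17) + (34, 35). λ = (35 - 17)/(34 - 3) ≡ 18/31 mod 37. 31⁻¹ ≡ 6 (mod 37), so λ ≡ 34.
  x = λ² - 3 - 34 = 1156 - 37 ≡ 9; y = λ·(3 - 9) - 17 ≡ 1. → (9, 1)
4Q: (9, 1) + (34, 35). λ = (35 - 1)/(34 - 9) ≡ 34/25 mod 37. 25⁻¹ ≡ 3 (mod 37), so λ ≡ 28.
  x = λ² - 9 - 34 = 784 - 43 ≡ 1; y = λ·(9 - 1) - 1 ≡ 1. → (1, 1)
5Q: (1, 1) + (34, 35). λ = (35 - 1)/(34 - 1) ≡ 34/33 mod 37. 33⁻¹ ≡ 9 (mod 37), so λ ≡ 10.
  x = λ² - 1 - 34 = 100 - 35 ≡ 28; y = λ·(1 - 28) - 1 ≡ 25. → (28, 25)
6Q: (28, 25) + (34, 35). λ = (35 - 25)/(34 - 28) ≡ 10/6 mod 37. 6⁻¹ ≡ 31 (mod 37), so λ ≡ 14.
  x = λ² - 28 - 34 = 196 - 62 ≡ 23; y = λ·(28 - 23) - 25 ≡ 8. → (23, 8)
7Q: (23, 8) + (34, 35). λ = (35 - 8)/(34 - 23) ≡ 27/11 mod 37. 11⁻¹ ≡ 27 (mod 37) since 11·27 = 297 ≡ 1, so λ ≡ 26.
  x = λ² - 23 - 34 = 676 - 57 ≡ 27; y = λ·(23 - 27) - 8 ≡ 36. → (27, 36)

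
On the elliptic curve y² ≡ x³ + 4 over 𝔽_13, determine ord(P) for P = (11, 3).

7

2P: tangent at (11, 3): λ = (3·11² + 0)/(2·3) ≡ 12/6. 6⁻¹ ≡ 11 (mod 13), so λ ≡ 12·11 ≡ 2.
  x = λ² - 11 - 11 = 4 - 22 ≡ 8; y = λ·(11 - 8) - 3 ≡ 3. → (8, 3)
3P: (8, 3) + (11, 3). λ = (3 - 3)/(11 - 8) ≡ 0/3 mod 13. 3⁻¹ ≡ 9 (mod 13) since 3·9 = 27 ≡ 1, so λ ≡ 0.
  x = λ² - 8 - 11 = 0 - 19 ≡ 7; y = λ·(8 - 7) - 3 ≡ 10. → (7, 10)
4P: (7, 10) + (11, 3). λ = (3 - 10)/(11 - 7) ≡ 6/4 mod 13. 4⁻¹ ≡ 10 (mod 13) since 4·10 = 40 ≡ 1, so λ ≡ 8.
  x = λ² - 7 - 11 = 64 - 18 ≡ 7; y = λ·(7 - 7) - 10 ≡ 3. → (7, 3)
5P: (7, 3) + (11, 3). λ = (3 - 3)/(11 - 7) ≡ 0/4 mod 13. 4⁻¹ ≡ 10 (mod 13), so λ ≡ 0.
  x = λ² - 7 - 11 = 0 - 18 ≡ 8; y = λ·(7 - 8) - 3 ≡ 10. → (8, 10)
6P: (8, 10) + (11, 3). λ = (3 - 10)/(11 - 8) ≡ 6/3 mod 13. 3⁻¹ ≡ 9 (mod 13), so λ ≡ 2.
  x = λ² - 8 - 11 = 4 - 19 ≡ 11; y = λ·(8 - 11) - 10 ≡ 10. → (11, 10)
7P: (11, 10) + (11, 3): same x and y₁ ≡ -y₂, so the sum is the point at infinity.
7P = the point at infinity, so the order is 7.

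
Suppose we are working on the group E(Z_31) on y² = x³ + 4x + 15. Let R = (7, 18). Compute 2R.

(4, 23)

tangent at (7, 18): λ = (3·7² + 4)/(2·18) ≡ 27/5. 5⁻¹ ≡ 25 (mod 31), so λ ≡ 27·25 ≡ 24.
  x = λ² - 7 - 7 = 576 - 14 ≡ 4; y = λ·(7 - 4) - 18 ≡ 23. → (4, 23)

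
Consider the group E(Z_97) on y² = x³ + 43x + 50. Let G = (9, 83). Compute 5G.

(90, 52)

Double-and-add on 5 = (101)₂. Start with G = (9, 83) for the leading 1-bit.
double: tangent at (9, 83): λ = (3·9² + 43)/(2·83) ≡ 92/69. 69⁻¹ ≡ 45 (mod 97) since 69·45 = 3105 ≡ 1, so λ ≡ 92·45 ≡ 66.
  x = λ² - 9 - 9 = 4356 - 18 ≡ 70; y = λ·(9 - 70) - 83 ≡ 62. → (70, 62)
double: tangent at (70, 62): λ = (3·70² + 43)/(2·62) ≡ 96/27. 27⁻¹ ≡ 18 (mod 97), so λ ≡ 96·18 ≡ 79.
  x = λ² - 70 - 70 = 6241 - 140 ≡ 87; y = λ·(70 - 87) - 62 ≡ 50. → (87, 50)
add G: (87, 50) + (9, 83). λ = (83 - 50)/(9 - 87) ≡ 33/19 mod 97. 19⁻¹ ≡ 46 (mod 97), so λ ≡ 63.
  x = λ² - 87 - 9 = 3969 - 96 ≡ 90; y = λ·(87 - 90) - 50 ≡ 52. → (90, 52)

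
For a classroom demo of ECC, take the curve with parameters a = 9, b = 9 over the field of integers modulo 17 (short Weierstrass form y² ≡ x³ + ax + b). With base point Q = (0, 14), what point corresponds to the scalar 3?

(0, 3)

Repeated addition: build up to 3Q.
2Q: tangent at (0, 14): λ = (3·0² + 9)/(2·14) ≡ 9/11. 11⁻¹ ≡ 14 (mod 17) since 11·14 = 154 ≡ 1, so λ ≡ 9·14 ≡ 7.
  x = λ² - 0 - 0 = 49 - 0 ≡ 15; y = λ·(0 - 15) - 14 ≡ 0. → (15, 0)
3Q: (15, 0) + (0, 14). λ = (14 - 0)/(0 - 15) ≡ 14/2 mod 17. 2⁻¹ ≡ 9 (mod 17), so λ ≡ 7.
  x = λ² - 15 - 0 = 49 - 15 ≡ 0; y = λ·(15 - 0) - 0 ≡ 3. → (0, 3)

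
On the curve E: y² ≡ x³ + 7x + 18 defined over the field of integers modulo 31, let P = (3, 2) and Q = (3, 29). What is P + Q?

O

The two points share x = 3 and their y-coordinates satisfy 2 + 29 ≡ 0 (mod 31), so they are inverses. Their sum is O.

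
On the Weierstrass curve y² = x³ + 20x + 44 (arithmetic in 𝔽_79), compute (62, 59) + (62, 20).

The two points share x = 62 and their y-coordinates satisfy 59 + 20 ≡ 0 (mod 79), so they are inverses. Their sum is ∞.

O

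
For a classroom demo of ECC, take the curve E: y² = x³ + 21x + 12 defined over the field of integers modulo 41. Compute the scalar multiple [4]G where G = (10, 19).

Double-and-add on 4 = (100)₂. Start with G = (10, 19) for the leading 1-bit.
double: tangent at (10, 19): λ = (3·10² + 21)/(2·19) ≡ 34/38. 38⁻¹ ≡ 27 (mod 41), so λ ≡ 34·27 ≡ 16.
  x = λ² - 10 - 10 = 256 - 20 ≡ 31; y = λ·(10 - 31) - 19 ≡ 14. → (31, 14)
double: tangent at (31, 14): λ = (3·31² + 21)/(2·14) ≡ 34/28. 28⁻¹ ≡ 22 (mod 41), so λ ≡ 34·22 ≡ 10.
  x = λ² - 31 - 31 = 100 - 62 ≡ 38; y = λ·(31 - 38) - 14 ≡ 39. → (38, 39)

(38, 39)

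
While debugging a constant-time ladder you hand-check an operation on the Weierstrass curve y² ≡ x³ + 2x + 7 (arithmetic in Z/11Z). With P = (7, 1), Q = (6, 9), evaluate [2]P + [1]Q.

First 2P:
Repeated addition: build up to 2P.
2P: tangent at (7, 1): λ = (3·7² + 2)/(2·1) ≡ 6/2. 2⁻¹ ≡ 6 (mod 11), so λ ≡ 6·6 ≡ 3.
  x = λ² - 7 - 7 = 9 - 14 ≡ 6; y = λ·(7 - 6) - 1 ≡ 2. → (6, 2)
2P = (6, 2).
Finally 2P + Q:
(6, 2) + (6, 9): same x and y₁ ≡ -y₂, so the sum is O.

O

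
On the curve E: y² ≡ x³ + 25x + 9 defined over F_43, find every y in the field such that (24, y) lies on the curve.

x³ + 25x + 9 = 14433 ≡ 28 (mod 43).
28 is a non-residue mod 43; no y exists.

none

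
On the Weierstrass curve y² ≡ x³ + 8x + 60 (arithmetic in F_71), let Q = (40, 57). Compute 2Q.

tangent at (40, 57): λ = (3·40² + 8)/(2·57) ≡ 51/43. 43⁻¹ ≡ 38 (mod 71), so λ ≡ 51·38 ≡ 21.
  x = λ² - 40 - 40 = 441 - 80 ≡ 6; y = λ·(40 - 6) - 57 ≡ 18. → (6, 18)

(6, 18)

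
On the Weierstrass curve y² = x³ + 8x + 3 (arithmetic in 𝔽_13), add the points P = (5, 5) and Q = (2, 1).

(2, 12)

(5, 5) + (2, 1). λ = (1 - 5)/(2 - 5) ≡ 9/10 mod 13. 10⁻¹ ≡ 4 (mod 13), so λ ≡ 10.
  x = λ² - 5 - 2 = 100 - 7 ≡ 2; y = λ·(5 - 2) - 5 ≡ 12. → (2, 12)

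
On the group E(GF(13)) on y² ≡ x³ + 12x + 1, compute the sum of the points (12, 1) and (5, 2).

(0, 1)

(12, 1) + (5, 2). λ = (2 - 1)/(5 - 12) ≡ 1/6 mod 13. 6⁻¹ ≡ 11 (mod 13), so λ ≡ 11.
  x = λ² - 12 - 5 = 121 - 17 ≡ 0; y = λ·(12 - 0) - 1 ≡ 1. → (0, 1)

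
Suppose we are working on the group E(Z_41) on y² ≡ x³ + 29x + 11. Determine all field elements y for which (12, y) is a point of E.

18, 23

x³ + 29x + 11 = 2087 ≡ 37 (mod 41).
Square roots of 37 mod 41: 18 and 23 (since 18² = 324 ≡ 37).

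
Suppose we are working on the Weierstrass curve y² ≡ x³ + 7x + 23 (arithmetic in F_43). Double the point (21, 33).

tangent at (21, 33): λ = (3·21² + 7)/(2·33) ≡ 40/23. 23⁻¹ ≡ 15 (mod 43), so λ ≡ 40·15 ≡ 41.
  x = λ² - 21 - 21 = 1681 - 42 ≡ 5; y = λ·(21 - 5) - 33 ≡ 21. → (5, 21)

(5, 21)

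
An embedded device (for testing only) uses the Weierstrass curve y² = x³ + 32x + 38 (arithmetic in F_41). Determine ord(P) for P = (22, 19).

2P: tangent at (22, 19): λ = (3·22² + 32)/(2·19) ≡ 8/38. 38⁻¹ ≡ 27 (mod 41) since 38·27 = 1026 ≡ 1, so λ ≡ 8·27 ≡ 11.
  x = λ² - 22 - 22 = 121 - 44 ≡ 36; y = λ·(22 - 36) - 19 ≡ 32. → (36, 32)
3P: (36, 32) + (22, 19). λ = (19 - 32)/(22 - 36) ≡ 28/27 mod 41. 27⁻¹ ≡ 38 (mod 41), so λ ≡ 39.
  x = λ² - 36 - 22 = 1521 - 58 ≡ 28; y = λ·(36 - 28) - 32 ≡ 34. → (28, 34)
4P: (28, 34) + (22, 19). λ = (19 - 34)/(22 - 28) ≡ 26/35 mod 41. 35⁻¹ ≡ 34 (mod 41), so λ ≡ 23.
  x = λ² - 28 - 22 = 529 - 50 ≡ 28; y = λ·(28 - 28) - 34 ≡ 7. → (28, 7)
5P: (28, 7) + (22, 19). λ = (19 - 7)/(22 - 28) ≡ 12/35 mod 41. 35⁻¹ ≡ 34 (mod 41), so λ ≡ 39.
  x = λ² - 28 - 22 = 1521 - 50 ≡ 36; y = λ·(28 - 36) - 7 ≡ 9. → (36, 9)
6P: (36, 9) + (22, 19). λ = (19 - 9)/(22 - 36) ≡ 10/27 mod 41. 27⁻¹ ≡ 38 (mod 41) since 27·38 = 1026 ≡ 1, so λ ≡ 11.
  x = λ² - 36 - 22 = 121 - 58 ≡ 22; y = λ·(36 - 22) - 9 ≡ 22. → (22, 22)
7P: (22, 22) + (22, 19): same x and y₁ ≡ -y₂, so the sum is 𝒪.
7P = 𝒪, so the order is 7.

7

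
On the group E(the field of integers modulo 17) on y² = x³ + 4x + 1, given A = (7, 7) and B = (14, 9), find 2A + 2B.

(4, 9)

First 2A:
Repeated addition: build up to 2A.
2A: tangent at (7, 7): λ = (3·7² + 4)/(2·7) ≡ 15/14. 14⁻¹ ≡ 11 (mod 17) since 14·11 = 154 ≡ 1, so λ ≡ 15·11 ≡ 12.
  x = λ² - 7 - 7 = 144 - 14 ≡ 11; y = λ·(7 - 11) - 7 ≡ 13. → (11, 13)
2A = (11, 13).
Next 2B:
Repeated addition: build up to 2B.
2B: tangent at (14, 9): λ = (3·14² + 4)/(2·9) ≡ 14/1. 1⁻¹ ≡ 1 (mod 17) since 1·1 = 1 ≡ 1, so λ ≡ 14·1 ≡ 14.
  x = λ² - 14 - 14 = 196 - 28 ≡ 15; y = λ·(14 - 15) - 9 ≡ 11. → (15, 11)
2B = (15, 11).
Finally 2A + 2B:
(11, 13) + (15, 11). λ = (11 - 13)/(15 - 11) ≡ 15/4 mod 17. 4⁻¹ ≡ 13 (mod 17), so λ ≡ 8.
  x = λ² - 11 - 15 = 64 - 26 ≡ 4; y = λ·(11 - 4) - 13 ≡ 9. → (4, 9)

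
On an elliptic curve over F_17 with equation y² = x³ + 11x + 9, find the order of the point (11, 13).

8

2P: tangent at (11, 13): λ = (3·11² + 11)/(2·13) ≡ 0/9. 9⁻¹ ≡ 2 (mod 17), so λ ≡ 0·2 ≡ 0.
  x = λ² - 11 - 11 = 0 - 22 ≡ 12; y = λ·(11 - 12) - 13 ≡ 4. → (12, 4)
3P: (12, 4) + (11, 13). λ = (13 - 4)/(11 - 12) ≡ 9/16 mod 17. 16⁻¹ ≡ 16 (mod 17), so λ ≡ 8.
  x = λ² - 12 - 11 = 64 - 23 ≡ 7; y = λ·(12 - 7) - 4 ≡ 2. → (7, 2)
4P: (7, 2) + (11, 13). λ = (13 - 2)/(11 - 7) ≡ 11/4 mod 17. 4⁻¹ ≡ 13 (mod 17) since 4·13 = 52 ≡ 1, so λ ≡ 7.
  x = λ² - 7 - 11 = 49 - 18 ≡ 14; y = λ·(7 - 14) - 2 ≡ 0. → (14, 0)
5P: (14, 0) + (11, 13). λ = (13 - 0)/(11 - 14) ≡ 13/14 mod 17. 14⁻¹ ≡ 11 (mod 17), so λ ≡ 7.
  x = λ² - 14 - 11 = 49 - 25 ≡ 7; y = λ·(14 - 7) - 0 ≡ 15. → (7, 15)
6P: (7, 15) + (11, 13). λ = (13 - 15)/(11 - 7) ≡ 15/4 mod 17. 4⁻¹ ≡ 13 (mod 17), so λ ≡ 8.
  x = λ² - 7 - 11 = 64 - 18 ≡ 12; y = λ·(7 - 12) - 15 ≡ 13. → (12, 13)
7P: (12, 13) + (11, 13). λ = (13 - 13)/(11 - 12) ≡ 0/16 mod 17. 16⁻¹ ≡ 16 (mod 17), so λ ≡ 0.
  x = λ² - 12 - 11 = 0 - 23 ≡ 11; y = λ·(12 - 11) - 13 ≡ 4. → (11, 4)
8P: (11, 4) + (11, 13): same x and y₁ ≡ -y₂, so the sum is ∞.
8P = ∞, so the order is 8.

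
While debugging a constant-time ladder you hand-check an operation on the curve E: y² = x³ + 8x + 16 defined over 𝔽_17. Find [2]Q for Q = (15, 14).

(0, 4)

tangent at (15, 14): λ = (3·15² + 8)/(2·14) ≡ 3/11. 11⁻¹ ≡ 14 (mod 17), so λ ≡ 3·14 ≡ 8.
  x = λ² - 15 - 15 = 64 - 30 ≡ 0; y = λ·(15 - 0) - 14 ≡ 4. → (0, 4)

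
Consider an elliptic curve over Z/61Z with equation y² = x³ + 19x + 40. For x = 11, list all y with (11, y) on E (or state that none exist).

x³ + 19x + 40 = 1580 ≡ 55 (mod 61).
55 is a non-residue mod 61; no y exists.

none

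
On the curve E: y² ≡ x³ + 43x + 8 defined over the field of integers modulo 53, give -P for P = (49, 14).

-(49, 14) = (49, -14 mod 53) = (49, 39).

(49, 39)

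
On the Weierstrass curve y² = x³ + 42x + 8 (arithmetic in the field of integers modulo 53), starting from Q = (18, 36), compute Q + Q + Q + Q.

Repeated addition: build up to 4Q.
2Q: tangent at (18, 36): λ = (3·18² + 42)/(2·36) ≡ 7/19. 19⁻¹ ≡ 14 (mod 53), so λ ≡ 7·14 ≡ 45.
  x = λ² - 18 - 18 = 2025 - 36 ≡ 28; y = λ·(18 - 28) - 36 ≡ 44. → (28, 44)
3Q: (28, 44) + (18, 36). λ = (36 - 44)/(18 - 28) ≡ 45/43 mod 53. 43⁻¹ ≡ 37 (mod 53) since 43·37 = 1591 ≡ 1, so λ ≡ 22.
  x = λ² - 28 - 18 = 484 - 46 ≡ 14; y = λ·(28 - 14) - 44 ≡ 52. → (14, 52)
4Q: (14, 52) + (18, 36). λ = (36 - 52)/(18 - 14) ≡ 37/4 mod 53. 4⁻¹ ≡ 40 (mod 53), so λ ≡ 49.
  x = λ² - 14 - 18 = 2401 - 32 ≡ 37; y = λ·(14 - 37) - 52 ≡ 40. → (37, 40)

(37, 40)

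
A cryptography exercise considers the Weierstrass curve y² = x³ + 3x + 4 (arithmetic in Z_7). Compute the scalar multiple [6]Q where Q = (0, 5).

(0, 5)

Double-and-add on 6 = (110)₂. Start with Q = (0, 5) for the leading 1-bit.
double: tangent at (0, 5): λ = (3·0² + 3)/(2·5) ≡ 3/3. 3⁻¹ ≡ 5 (mod 7), so λ ≡ 3·5 ≡ 1.
  x = λ² - 0 - 0 = 1 - 0 ≡ 1; y = λ·(0 - 1) - 5 ≡ 1. → (1, 1)
add Q: (1, 1) + (0, 5). λ = (5 - 1)/(0 - 1) ≡ 4/6 mod 7. 6⁻¹ ≡ 6 (mod 7), so λ ≡ 3.
  x = λ² - 1 - 0 = 9 - 1 ≡ 1; y = λ·(1 - 1) - 1 ≡ 6. → (1, 6)
double: tangent at (1, 6): λ = (3·1² + 3)/(2·6) ≡ 6/5. 5⁻¹ ≡ 3 (mod 7), so λ ≡ 6·3 ≡ 4.
  x = λ² - 1 - 1 = 16 - 2 ≡ 0; y = λ·(1 - 0) - 6 ≡ 5. → (0, 5)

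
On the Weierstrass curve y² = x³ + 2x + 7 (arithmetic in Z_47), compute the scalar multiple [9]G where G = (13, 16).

(27, 45)

Double-and-add on 9 = (1001)₂. Start with G = (13, 16) for the leading 1-bit.
double: tangent at (13, 16): λ = (3·13² + 2)/(2·16) ≡ 39/32. 32⁻¹ ≡ 25 (mod 47) since 32·25 = 800 ≡ 1, so λ ≡ 39·25 ≡ 35.
  x = λ² - 13 - 13 = 1225 - 26 ≡ 24; y = λ·(13 - 24) - 16 ≡ 22. → (24, 22)
double: tangent at (24, 22): λ = (3·24² + 2)/(2·22) ≡ 38/44. 44⁻¹ ≡ 31 (mod 47), so λ ≡ 38·31 ≡ 3.
  x = λ² - 24 - 24 = 9 - 48 ≡ 8; y = λ·(24 - 8) - 22 ≡ 26. → (8, 26)
double: tangent at (8, 26): λ = (3·8² + 2)/(2·26) ≡ 6/5. 5⁻¹ ≡ 19 (mod 47) since 5·19 = 95 ≡ 1, so λ ≡ 6·19 ≡ 20.
  x = λ² - 8 - 8 = 400 - 16 ≡ 8; y = λ·(8 - 8) - 26 ≡ 21. → (8, 21)
add G: (8, 21) + (13, 16). λ = (16 - 21)/(13 - 8) ≡ 42/5 mod 47. 5⁻¹ ≡ 19 (mod 47), so λ ≡ 46.
  x = λ² - 8 - 13 = 2116 - 21 ≡ 27; y = λ·(8 - 27) - 21 ≡ 45. → (27, 45)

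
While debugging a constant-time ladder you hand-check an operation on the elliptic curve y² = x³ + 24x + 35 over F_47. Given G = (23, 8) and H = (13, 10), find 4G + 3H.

First 4G:
Double-and-add on 4 = (100)₂. Start with G = (23, 8) for the leading 1-bit.
double: tangent at (23, 8): λ = (3·23² + 24)/(2·8) ≡ 13/16. 16⁻¹ ≡ 3 (mod 47), so λ ≡ 13·3 ≡ 39.
  x = λ² - 23 - 23 = 1521 - 46 ≡ 18; y = λ·(23 - 18) - 8 ≡ 46. → (18, 46)
double: tangent at (18, 46): λ = (3·18² + 24)/(2·46) ≡ 9/45. 45⁻¹ ≡ 23 (mod 47), so λ ≡ 9·23 ≡ 19.
  x = λ² - 18 - 18 = 361 - 36 ≡ 43; y = λ·(18 - 43) - 46 ≡ 43. → (43, 43)
4G = (43, 43).
Next 3H:
Repeated addition: build up to 3H.
2H: tangent at (13, 10): λ = (3·13² + 24)/(2·10) ≡ 14/20. 20⁻¹ ≡ 40 (mod 47), so λ ≡ 14·40 ≡ 43.
  x = λ² - 13 - 13 = 1849 - 26 ≡ 37; y = λ·(13 - 37) - 10 ≡ 39. → (37, 39)
3H: (37, 39) + (13, 10). λ = (10 - 39)/(13 - 37) ≡ 18/23 mod 47. 23⁻¹ ≡ 45 (mod 47), so λ ≡ 11.
  x = λ² - 37 - 13 = 121 - 50 ≡ 24; y = λ·(37 - 24) - 39 ≡ 10. → (24, 10)
3H = (24, 10).
Finally 4G + 3H:
(43, 43) + (24, 10). λ = (10 - 43)/(24 - 43) ≡ 14/28 mod 47. 28⁻¹ ≡ 42 (mod 47), so λ ≡ 24.
  x = λ² - 43 - 24 = 576 - 67 ≡ 39; y = λ·(43 - 39) - 43 ≡ 6. → (39, 6)

(39, 6)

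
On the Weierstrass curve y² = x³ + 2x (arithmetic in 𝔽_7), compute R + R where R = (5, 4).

tangent at (5, 4): λ = (3·5² + 2)/(2·4) ≡ 0/1. 1⁻¹ ≡ 1 (mod 7) since 1·1 = 1 ≡ 1, so λ ≡ 0·1 ≡ 0.
  x = λ² - 5 - 5 = 0 - 10 ≡ 4; y = λ·(5 - 4) - 4 ≡ 3. → (4, 3)

(4, 3)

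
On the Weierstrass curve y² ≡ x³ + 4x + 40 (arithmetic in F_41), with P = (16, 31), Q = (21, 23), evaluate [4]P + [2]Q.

First 4P:
Double-and-add on 4 = (100)₂. Start with P = (16, 31) for the leading 1-bit.
double: tangent at (16, 31): λ = (3·16² + 4)/(2·31) ≡ 34/21. 21⁻¹ ≡ 2 (mod 41), so λ ≡ 34·2 ≡ 27.
  x = λ² - 16 - 16 = 729 - 32 ≡ 0; y = λ·(16 - 0) - 31 ≡ 32. → (0, 32)
double: tangent at (0, 32): λ = (3·0² + 4)/(2·32) ≡ 4/23. 23⁻¹ ≡ 25 (mod 41), so λ ≡ 4·25 ≡ 18.
  x = λ² - 0 - 0 = 324 - 0 ≡ 37; y = λ·(0 - 37) - 32 ≡ 40. → (37, 40)
4P = (37, 40).
Next 2Q:
Repeated addition: build up to 2Q.
2Q: tangent at (21, 23): λ = (3·21² + 4)/(2·23) ≡ 15/5. 5⁻¹ ≡ 33 (mod 41), so λ ≡ 15·33 ≡ 3.
  x = λ² - 21 - 21 = 9 - 42 ≡ 8; y = λ·(21 - 8) - 23 ≡ 16. → (8, 16)
2Q = (8, 16).
Finally 4P + 2Q:
(37, 40) + (8, 16). λ = (16 - 40)/(8 - 37) ≡ 17/12 mod 41. 12⁻¹ ≡ 24 (mod 41) since 12·24 = 288 ≡ 1, so λ ≡ 39.
  x = λ² - 37 - 8 = 1521 - 45 ≡ 0; y = λ·(37 - 0) - 40 ≡ 9. → (0, 9)

(0, 9)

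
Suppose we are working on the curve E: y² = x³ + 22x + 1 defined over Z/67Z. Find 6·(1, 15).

(17, 53)

Write P = (1, 15).
Repeated addition: build up to 6P.
2P: tangent at (1, 15): λ = (3·1² + 22)/(2·15) ≡ 25/30. 30⁻¹ ≡ 38 (mod 67), so λ ≡ 25·38 ≡ 12.
  x = λ² - 1 - 1 = 144 - 2 ≡ 8; y = λ·(1 - 8) - 15 ≡ 35. → (8, 35)
3P: (8, 35) + (1, 15). λ = (15 - 35)/(1 - 8) ≡ 47/60 mod 67. 60⁻¹ ≡ 19 (mod 67), so λ ≡ 22.
  x = λ² - 8 - 1 = 484 - 9 ≡ 6; y = λ·(8 - 6) - 35 ≡ 9. → (6, 9)
4P: (6, 9) + (1, 15). λ = (15 - 9)/(1 - 6) ≡ 6/62 mod 67. 62⁻¹ ≡ 40 (mod 67) since 62·40 = 2480 ≡ 1, so λ ≡ 39.
  x = λ² - 6 - 1 = 1521 - 7 ≡ 40; y = λ·(6 - 40) - 9 ≡ 5. → (40, 5)
5P: (40, 5) + (1, 15). λ = (15 - 5)/(1 - 40) ≡ 10/28 mod 67. 28⁻¹ ≡ 12 (mod 67), so λ ≡ 53.
  x = λ² - 40 - 1 = 2809 - 41 ≡ 21; y = λ·(40 - 21) - 5 ≡ 64. → (21, 64)
6P: (21, 64) + (1, 15). λ = (15 - 64)/(1 - 21) ≡ 18/47 mod 67. 47⁻¹ ≡ 10 (mod 67), so λ ≡ 46.
  x = λ² - 21 - 1 = 2116 - 22 ≡ 17; y = λ·(21 - 17) - 64 ≡ 53. → (17, 53)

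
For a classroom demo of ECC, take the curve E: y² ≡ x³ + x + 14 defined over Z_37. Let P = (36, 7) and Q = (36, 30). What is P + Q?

The two points share x = 36 and their y-coordinates satisfy 7 + 30 ≡ 0 (mod 37), so they are inverses. Their sum is 𝒪.

O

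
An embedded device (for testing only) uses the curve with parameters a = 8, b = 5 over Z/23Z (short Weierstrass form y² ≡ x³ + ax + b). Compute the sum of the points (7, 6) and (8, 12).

(21, 2)

(7, 6) + (8, 12). λ = (12 - 6)/(8 - 7) ≡ 6/1 mod 23. 1⁻¹ ≡ 1 (mod 23) since 1·1 = 1 ≡ 1, so λ ≡ 6.
  x = λ² - 7 - 8 = 36 - 15 ≡ 21; y = λ·(7 - 21) - 6 ≡ 2. → (21, 2)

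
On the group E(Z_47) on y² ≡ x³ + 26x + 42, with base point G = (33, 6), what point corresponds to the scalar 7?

O

Double-and-add on 7 = (111)₂. Start with G = (33, 6) for the leading 1-bit.
double: tangent at (33, 6): λ = (3·33² + 26)/(2·6) ≡ 3/12. 12⁻¹ ≡ 4 (mod 47), so λ ≡ 3·4 ≡ 12.
  x = λ² - 33 - 33 = 144 - 66 ≡ 31; y = λ·(33 - 31) - 6 ≡ 18. → (31, 18)
add G: (31, 18) + (33, 6). λ = (6 - 18)/(33 - 31) ≡ 35/2 mod 47. 2⁻¹ ≡ 24 (mod 47), so λ ≡ 41.
  x = λ² - 31 - 33 = 1681 - 64 ≡ 19; y = λ·(31 - 19) - 18 ≡ 4. → (19, 4)
double: tangent at (19, 4): λ = (3·19² + 26)/(2·4) ≡ 28/8. 8⁻¹ ≡ 6 (mod 47) since 8·6 = 48 ≡ 1, so λ ≡ 28·6 ≡ 27.
  x = λ² - 19 - 19 = 729 - 38 ≡ 33; y = λ·(19 - 33) - 4 ≡ 41. → (33, 41)
add G: (33, 41) + (33, 6): same x and y₁ ≡ -y₂, so the sum is O.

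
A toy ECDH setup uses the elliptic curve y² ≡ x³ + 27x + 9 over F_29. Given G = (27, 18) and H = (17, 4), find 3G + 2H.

(17, 4)

First 3G:
Repeated addition: build up to 3G.
2G: tangent at (27, 18): λ = (3·27² + 27)/(2·18) ≡ 10/7. 7⁻¹ ≡ 25 (mod 29) since 7·25 = 175 ≡ 1, so λ ≡ 10·25 ≡ 18.
  x = λ² - 27 - 27 = 324 - 54 ≡ 9; y = λ·(27 - 9) - 18 ≡ 16. → (9, 16)
3G: (9, 16) + (27, 18). λ = (18 - 16)/(27 - 9) ≡ 2/18 mod 29. 18⁻¹ ≡ 21 (mod 29), so λ ≡ 13.
  x = λ² - 9 - 27 = 169 - 36 ≡ 17; y = λ·(9 - 17) - 16 ≡ 25. → (17, 25)
3G = (17, 25).
Next 2H:
Repeated addition: build up to 2H.
2H: tangent at (17, 4): λ = (3·17² + 27)/(2·4) ≡ 24/8. 8⁻¹ ≡ 11 (mod 29), so λ ≡ 24·11 ≡ 3.
  x = λ² - 17 - 17 = 9 - 34 ≡ 4; y = λ·(17 - 4) - 4 ≡ 6. → (4, 6)
2H = (4, 6).
Finally 3G + 2H:
(17, 25) + (4, 6). λ = (6 - 25)/(4 - 17) ≡ 10/16 mod 29. 16⁻¹ ≡ 20 (mod 29), so λ ≡ 26.
  x = λ² - 17 - 4 = 676 - 21 ≡ 17; y = λ·(17 - 17) - 25 ≡ 4. → (17, 4)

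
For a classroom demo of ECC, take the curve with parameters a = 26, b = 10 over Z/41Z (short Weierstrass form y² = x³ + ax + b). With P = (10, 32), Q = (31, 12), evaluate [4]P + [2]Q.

First 4P:
Repeated addition: build up to 4P.
2P: tangent at (10, 32): λ = (3·10² + 26)/(2·32) ≡ 39/23. 23⁻¹ ≡ 25 (mod 41), so λ ≡ 39·25 ≡ 32.
  x = λ² - 10 - 10 = 1024 - 20 ≡ 20; y = λ·(10 - 20) - 32 ≡ 17. → (20, 17)
3P: (20, 17) + (10, 32). λ = (32 - 17)/(10 - 20) ≡ 15/31 mod 41. 31⁻¹ ≡ 4 (mod 41) since 31·4 = 124 ≡ 1, so λ ≡ 19.
  x = λ² - 20 - 10 = 361 - 30 ≡ 3; y = λ·(20 - 3) - 17 ≡ 19. → (3, 19)
4P: (3, 19) + (10, 32). λ = (32 - 19)/(10 - 3) ≡ 13/7 mod 41. 7⁻¹ ≡ 6 (mod 41) since 7·6 = 42 ≡ 1, so λ ≡ 37.
  x = λ² - 3 - 10 = 1369 - 13 ≡ 3; y = λ·(3 - 3) - 19 ≡ 22. → (3, 22)
4P = (3, 22).
Next 2Q:
Repeated addition: build up to 2Q.
2Q: tangent at (31, 12): λ = (3·31² + 26)/(2·12) ≡ 39/24. 24⁻¹ ≡ 12 (mod 41), so λ ≡ 39·12 ≡ 17.
  x = λ² - 31 - 31 = 289 - 62 ≡ 22; y = λ·(31 - 22) - 12 ≡ 18. → (22, 18)
2Q = (22, 18).
Finally 4P + 2Q:
(3, 22) + (22, 18). λ = (18 - 22)/(22 - 3) ≡ 37/19 mod 41. 19⁻¹ ≡ 13 (mod 41), so λ ≡ 30.
  x = λ² - 3 - 22 = 900 - 25 ≡ 14; y = λ·(3 - 14) - 22 ≡ 17. → (14, 17)

(14, 17)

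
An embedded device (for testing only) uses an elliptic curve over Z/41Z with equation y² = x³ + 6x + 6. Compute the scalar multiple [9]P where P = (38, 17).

Repeated addition: build up to 9P.
2P: tangent at (38, 17): λ = (3·38² + 6)/(2·17) ≡ 33/34. 34⁻¹ ≡ 35 (mod 41), so λ ≡ 33·35 ≡ 7.
  x = λ² - 38 - 38 = 49 - 76 ≡ 14; y = λ·(38 - 14) - 17 ≡ 28. → (14, 28)
3P: (14, 28) + (38, 17). λ = (17 - 28)/(38 - 14) ≡ 30/24 mod 41. 24⁻¹ ≡ 12 (mod 41), so λ ≡ 32.
  x = λ² - 14 - 38 = 1024 - 52 ≡ 29; y = λ·(14 - 29) - 28 ≡ 25. → (29, 25)
4P: (29, 25) + (38, 17). λ = (17 - 25)/(38 - 29) ≡ 33/9 mod 41. 9⁻¹ ≡ 32 (mod 41), so λ ≡ 31.
  x = λ² - 29 - 38 = 961 - 67 ≡ 33; y = λ·(29 - 33) - 25 ≡ 15. → (33, 15)
5P: (33, 15) + (38, 17). λ = (17 - 15)/(38 - 33) ≡ 2/5 mod 41. 5⁻¹ ≡ 33 (mod 41), so λ ≡ 25.
  x = λ² - 33 - 38 = 625 - 71 ≡ 21; y = λ·(33 - 21) - 15 ≡ 39. → (21, 39)
6P: (21, 39) + (38, 17). λ = (17 - 39)/(38 - 21) ≡ 19/17 mod 41. 17⁻¹ ≡ 29 (mod 41) since 17·29 = 493 ≡ 1, so λ ≡ 18.
  x = λ² - 21 - 38 = 324 - 59 ≡ 19; y = λ·(21 - 19) - 39 ≡ 38. → (19, 38)
7P: (19, 38) + (38, 17). λ = (17 - 38)/(38 - 19) ≡ 20/19 mod 41. 19⁻¹ ≡ 13 (mod 41), so λ ≡ 14.
  x = λ² - 19 - 38 = 196 - 57 ≡ 16; y = λ·(19 - 16) - 38 ≡ 4. → (16, 4)
8P: (16, 4) + (38, 17). λ = (17 - 4)/(38 - 16) ≡ 13/22 mod 41. 22⁻¹ ≡ 28 (mod 41) since 22·28 = 616 ≡ 1, so λ ≡ 36.
  x = λ² - 16 - 38 = 1296 - 54 ≡ 12; y = λ·(16 - 12) - 4 ≡ 17. → (12, 17)
9P: (12, 17) + (38, 17). λ = (17 - 17)/(38 - 12) ≡ 0/26 mod 41. 26⁻¹ ≡ 30 (mod 41) since 26·30 = 780 ≡ 1, so λ ≡ 0.
  x = λ² - 12 - 38 = 0 - 50 ≡ 32; y = λ·(12 - 32) - 17 ≡ 24. → (32, 24)

(32, 24)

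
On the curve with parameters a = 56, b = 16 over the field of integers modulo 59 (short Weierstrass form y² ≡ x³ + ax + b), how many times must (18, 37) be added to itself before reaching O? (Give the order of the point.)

2P: tangent at (18, 37): λ = (3·18² + 56)/(2·37) ≡ 25/15. 15⁻¹ ≡ 4 (mod 59), so λ ≡ 25·4 ≡ 41.
  x = λ² - 18 - 18 = 1681 - 36 ≡ 52; y = λ·(18 - 52) - 37 ≡ 44. → (52, 44)
3P: (52, 44) + (18, 37). λ = (37 - 44)/(18 - 52) ≡ 52/25 mod 59. 25⁻¹ ≡ 26 (mod 59), so λ ≡ 54.
  x = λ² - 52 - 18 = 2916 - 70 ≡ 14; y = λ·(52 - 14) - 44 ≡ 2. → (14, 2)
4P: (14, 2) + (18, 37). λ = (37 - 2)/(18 - 14) ≡ 35/4 mod 59. 4⁻¹ ≡ 15 (mod 59), so λ ≡ 53.
  x = λ² - 14 - 18 = 2809 - 32 ≡ 4; y = λ·(14 - 4) - 2 ≡ 56. → (4, 56)
5P: (4, 56) + (18, 37). λ = (37 - 56)/(18 - 4) ≡ 40/14 mod 59. 14⁻¹ ≡ 38 (mod 59), so λ ≡ 45.
  x = λ² - 4 - 18 = 2025 - 22 ≡ 56; y = λ·(4 - 56) - 56 ≡ 23. → (56, 23)
6P: (56, 23) + (18, 37). λ = (37 - 23)/(18 - 56) ≡ 14/21 mod 59. 21⁻¹ ≡ 45 (mod 59) since 21·45 = 945 ≡ 1, so λ ≡ 40.
  x = λ² - 56 - 18 = 1600 - 74 ≡ 51; y = λ·(56 - 51) - 23 ≡ 0. → (51, 0)
7P: (51, 0) + (18, 37). λ = (37 - 0)/(18 - 51) ≡ 37/26 mod 59. 26⁻¹ ≡ 25 (mod 59), so λ ≡ 40.
  x = λ² - 51 - 18 = 1600 - 69 ≡ 56; y = λ·(51 - 56) - 0 ≡ 36. → (56, 36)
8P: (56, 36) + (18, 37). λ = (37 - 36)/(18 - 56) ≡ 1/21 mod 59. 21⁻¹ ≡ 45 (mod 59), so λ ≡ 45.
  x = λ² - 56 - 18 = 2025 - 74 ≡ 4; y = λ·(56 - 4) - 36 ≡ 3. → (4, 3)
9P: (4, 3) + (18, 37). λ = (37 - 3)/(18 - 4) ≡ 34/14 mod 59. 14⁻¹ ≡ 38 (mod 59), so λ ≡ 53.
  x = λ² - 4 - 18 = 2809 - 22 ≡ 14; y = λ·(4 - 14) - 3 ≡ 57. → (14, 57)
10P: (14, 57) + (18, 37). λ = (37 - 57)/(18 - 14) ≡ 39/4 mod 59. 4⁻¹ ≡ 15 (mod 59), so λ ≡ 54.
  x = λ² - 14 - 18 = 2916 - 32 ≡ 52; y = λ·(14 - 52) - 57 ≡ 15. → (52, 15)
11P: (52, 15) + (18, 37). λ = (37 - 15)/(18 - 52) ≡ 22/25 mod 59. 25⁻¹ ≡ 26 (mod 59), so λ ≡ 41.
  x = λ² - 52 - 18 = 1681 - 70 ≡ 18; y = λ·(52 - 18) - 15 ≡ 22. → (18, 22)
12P: (18, 22) + (18, 37): same x and y₁ ≡ -y₂, so the sum is O.
12P = O, so the order is 12.

12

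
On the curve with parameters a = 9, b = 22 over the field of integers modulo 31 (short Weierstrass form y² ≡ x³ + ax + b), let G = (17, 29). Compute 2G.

(1, 1)

tangent at (17, 29): λ = (3·17² + 9)/(2·29) ≡ 8/27. 27⁻¹ ≡ 23 (mod 31), so λ ≡ 8·23 ≡ 29.
  x = λ² - 17 - 17 = 841 - 34 ≡ 1; y = λ·(17 - 1) - 29 ≡ 1. → (1, 1)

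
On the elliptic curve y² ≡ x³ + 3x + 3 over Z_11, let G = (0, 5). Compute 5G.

Double-and-add on 5 = (101)₂. Start with G = (0, 5) for the leading 1-bit.
double: tangent at (0, 5): λ = (3·0² + 3)/(2·5) ≡ 3/10. 10⁻¹ ≡ 10 (mod 11) since 10·10 = 100 ≡ 1, so λ ≡ 3·10 ≡ 8.
  x = λ² - 0 - 0 = 64 - 0 ≡ 9; y = λ·(0 - 9) - 5 ≡ 0. → (9, 0)
double: (9, 0) + (9, 0): same x and y₁ ≡ -y₂, so the sum is ∞.
add G: ∞ + (0, 5) = (0, 5) (identity).

(0, 5)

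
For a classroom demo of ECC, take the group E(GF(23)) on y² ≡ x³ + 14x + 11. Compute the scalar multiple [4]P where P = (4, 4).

Repeated addition: build up to 4P.
2P: tangent at (4, 4): λ = (3·4² + 14)/(2·4) ≡ 16/8. 8⁻¹ ≡ 3 (mod 23), so λ ≡ 16·3 ≡ 2.
  x = λ² - 4 - 4 = 4 - 8 ≡ 19; y = λ·(4 - 19) - 4 ≡ 12. → (19, 12)
3P: (19, 12) + (4, 4). λ = (4 - 12)/(4 - 19) ≡ 15/8 mod 23. 8⁻¹ ≡ 3 (mod 23) since 8·3 = 24 ≡ 1, so λ ≡ 22.
  x = λ² - 19 - 4 = 484 - 23 ≡ 1; y = λ·(19 - 1) - 12 ≡ 16. → (1, 16)
4P: (1, 16) + (4, 4). λ = (4 - 16)/(4 - 1) ≡ 11/3 mod 23. 3⁻¹ ≡ 8 (mod 23), so λ ≡ 19.
  x = λ² - 1 - 4 = 361 - 5 ≡ 11; y = λ·(1 - 11) - 16 ≡ 1. → (11, 1)

(11, 1)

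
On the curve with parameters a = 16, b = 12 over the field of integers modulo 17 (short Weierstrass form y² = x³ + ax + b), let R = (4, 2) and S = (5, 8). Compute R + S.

(4, 2) + (5, 8). λ = (8 - 2)/(5 - 4) ≡ 6/1 mod 17. 1⁻¹ ≡ 1 (mod 17), so λ ≡ 6.
  x = λ² - 4 - 5 = 36 - 9 ≡ 10; y = λ·(4 - 10) - 2 ≡ 13. → (10, 13)

(10, 13)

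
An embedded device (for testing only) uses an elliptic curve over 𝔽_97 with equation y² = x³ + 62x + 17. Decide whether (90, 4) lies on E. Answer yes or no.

y² = 4² ≡ 16; x³ + 62x + 17 = 734597 ≡ 16 (mod 97). 16 = 16.

yes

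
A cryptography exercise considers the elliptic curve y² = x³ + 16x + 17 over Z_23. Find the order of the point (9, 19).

10

2P: tangent at (9, 19): λ = (3·9² + 16)/(2·19) ≡ 6/15. 15⁻¹ ≡ 20 (mod 23), so λ ≡ 6·20 ≡ 5.
  x = λ² - 9 - 9 = 25 - 18 ≡ 7; y = λ·(9 - 7) - 19 ≡ 14. → (7, 14)
3P: (7, 14) + (9, 19). λ = (19 - 14)/(9 - 7) ≡ 5/2 mod 23. 2⁻¹ ≡ 12 (mod 23), so λ ≡ 14.
  x = λ² - 7 - 9 = 196 - 16 ≡ 19; y = λ·(7 - 19) - 14 ≡ 2. → (19, 2)
4P: (19, 2) + (9, 19). λ = (19 - 2)/(9 - 19) ≡ 17/13 mod 23. 13⁻¹ ≡ 16 (mod 23), so λ ≡ 19.
  x = λ² - 19 - 9 = 361 - 28 ≡ 11; y = λ·(19 - 11) - 2 ≡ 12. → (11, 12)
5P: (11, 12) + (9, 19). λ = (19 - 12)/(9 - 11) ≡ 7/21 mod 23. 21⁻¹ ≡ 11 (mod 23) since 21·11 = 231 ≡ 1, so λ ≡ 8.
  x = λ² - 11 - 9 = 64 - 20 ≡ 21; y = λ·(11 - 21) - 12 ≡ 0. → (21, 0)
6P: (21, 0) + (9, 19). λ = (19 - 0)/(9 - 21) ≡ 19/11 mod 23. 11⁻¹ ≡ 21 (mod 23) since 11·21 = 231 ≡ 1, so λ ≡ 8.
  x = λ² - 21 - 9 = 64 - 30 ≡ 11; y = λ·(21 - 11) - 0 ≡ 11. → (11, 11)
7P: (11, 11) + (9, 19). λ = (19 - 11)/(9 - 11) ≡ 8/21 mod 23. 21⁻¹ ≡ 11 (mod 23), so λ ≡ 19.
  x = λ² - 11 - 9 = 361 - 20 ≡ 19; y = λ·(11 - 19) - 11 ≡ 21. → (19, 21)
8P: (19, 21) + (9, 19). λ = (19 - 21)/(9 - 19) ≡ 21/13 mod 23. 13⁻¹ ≡ 16 (mod 23) since 13·16 = 208 ≡ 1, so λ ≡ 14.
  x = λ² - 19 - 9 = 196 - 28 ≡ 7; y = λ·(19 - 7) - 21 ≡ 9. → (7, 9)
9P: (7, 9) + (9, 19). λ = (19 - 9)/(9 - 7) ≡ 10/2 mod 23. 2⁻¹ ≡ 12 (mod 23), so λ ≡ 5.
  x = λ² - 7 - 9 = 25 - 16 ≡ 9; y = λ·(7 - 9) - 9 ≡ 4. → (9, 4)
10P: (9, 4) + (9, 19): same x and y₁ ≡ -y₂, so the sum is O.
10P = O, so the order is 10.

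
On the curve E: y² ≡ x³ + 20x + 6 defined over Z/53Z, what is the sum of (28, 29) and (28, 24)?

The two points share x = 28 and their y-coordinates satisfy 29 + 24 ≡ 0 (mod 53), so they are inverses. Their sum is ∞.

O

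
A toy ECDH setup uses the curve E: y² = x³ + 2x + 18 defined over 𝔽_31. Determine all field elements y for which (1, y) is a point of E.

x³ + 2x + 18 = 21 ≡ 21 (mod 31).
21 is a non-residue mod 31; no y exists.

none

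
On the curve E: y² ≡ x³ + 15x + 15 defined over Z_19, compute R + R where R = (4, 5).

(3, 7)

tangent at (4, 5): λ = (3·4² + 15)/(2·5) ≡ 6/10. 10⁻¹ ≡ 2 (mod 19) since 10·2 = 20 ≡ 1, so λ ≡ 6·2 ≡ 12.
  x = λ² - 4 - 4 = 144 - 8 ≡ 3; y = λ·(4 - 3) - 5 ≡ 7. → (3, 7)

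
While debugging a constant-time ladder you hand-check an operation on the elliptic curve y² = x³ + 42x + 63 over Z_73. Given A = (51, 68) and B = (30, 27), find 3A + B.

First 3A:
Repeated addition: build up to 3A.
2A: tangent at (51, 68): λ = (3·51² + 42)/(2·68) ≡ 34/63. 63⁻¹ ≡ 51 (mod 73) since 63·51 = 3213 ≡ 1, so λ ≡ 34·51 ≡ 55.
  x = λ² - 51 - 51 = 3025 - 102 ≡ 3; y = λ·(51 - 3) - 68 ≡ 17. → (3, 17)
3A: (3, 17) + (51, 68). λ = (68 - 17)/(51 - 3) ≡ 51/48 mod 73. 48⁻¹ ≡ 35 (mod 73) since 48·35 = 1680 ≡ 1, so λ ≡ 33.
  x = λ² - 3 - 51 = 1089 - 54 ≡ 13; y = λ·(3 - 13) - 17 ≡ 18. → (13, 18)
3A = (13, 18).
Finally 3A + B:
(13, 18) + (30, 27). λ = (27 - 18)/(30 - 13) ≡ 9/17 mod 73. 17⁻¹ ≡ 43 (mod 73), so λ ≡ 22.
  x = λ² - 13 - 30 = 484 - 43 ≡ 3; y = λ·(13 - 3) - 18 ≡ 56. → (3, 56)

(3, 56)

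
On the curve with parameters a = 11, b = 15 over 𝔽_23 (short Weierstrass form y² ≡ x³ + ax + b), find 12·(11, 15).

(15, 6)

Write G = (11, 15).
Repeated addition: build up to 12G.
2G: tangent at (11, 15): λ = (3·11² + 11)/(2·15) ≡ 6/7. 7⁻¹ ≡ 10 (mod 23) since 7·10 = 70 ≡ 1, so λ ≡ 6·10 ≡ 14.
  x = λ² - 11 - 11 = 196 - 22 ≡ 13; y = λ·(11 - 13) - 15 ≡ 3. → (13, 3)
3G: (13, 3) + (11, 15). λ = (15 - 3)/(11 - 13) ≡ 12/21 mod 23. 21⁻¹ ≡ 11 (mod 23), so λ ≡ 17.
  x = λ² - 13 - 11 = 289 - 24 ≡ 12; y = λ·(13 - 12) - 3 ≡ 14. → (12, 14)
4G: (12, 14) + (11, 15). λ = (15 - 14)/(11 - 12) ≡ 1/22 mod 23. 22⁻¹ ≡ 22 (mod 23), so λ ≡ 22.
  x = λ² - 12 - 11 = 484 - 23 ≡ 1; y = λ·(12 - 1) - 14 ≡ 21. → (1, 21)
5G: (1, 21) + (11, 15). λ = (15 - 21)/(11 - 1) ≡ 17/10 mod 23. 10⁻¹ ≡ 7 (mod 23), so λ ≡ 4.
  x = λ² - 1 - 11 = 16 - 12 ≡ 4; y = λ·(1 - 4) - 21 ≡ 13. → (4, 13)
6G: (4, 13) + (11, 15). λ = (15 - 13)/(11 - 4) ≡ 2/7 mod 23. 7⁻¹ ≡ 10 (mod 23), so λ ≡ 20.
  x = λ² - 4 - 11 = 400 - 15 ≡ 17; y = λ·(4 - 17) - 13 ≡ 3. → (17, 3)
7G: (17, 3) + (11, 15). λ = (15 - 3)/(11 - 17) ≡ 12/17 mod 23. 17⁻¹ ≡ 19 (mod 23), so λ ≡ 21.
  x = λ² - 17 - 11 = 441 - 28 ≡ 22; y = λ·(17 - 22) - 3 ≡ 7. → (22, 7)
8G: (22, 7) + (11, 15). λ = (15 - 7)/(11 - 22) ≡ 8/12 mod 23. 12⁻¹ ≡ 2 (mod 23), so λ ≡ 16.
  x = λ² - 22 - 11 = 256 - 33 ≡ 16; y = λ·(22 - 16) - 7 ≡ 20. → (16, 20)
9G: (16, 20) + (11, 15). λ = (15 - 20)/(11 - 16) ≡ 18/18 mod 23. 18⁻¹ ≡ 9 (mod 23), so λ ≡ 1.
  x = λ² - 16 - 11 = 1 - 27 ≡ 20; y = λ·(16 - 20) - 20 ≡ 22. → (20, 22)
10G: (20, 22) + (11, 15). λ = (15 - 22)/(11 - 20) ≡ 16/14 mod 23. 14⁻¹ ≡ 5 (mod 23), so λ ≡ 11.
  x = λ² - 20 - 11 = 121 - 31 ≡ 21; y = λ·(20 - 21) - 22 ≡ 13. → (21, 13)
11G: (21, 13) + (11, 15). λ = (15 - 13)/(11 - 21) ≡ 2/13 mod 23. 13⁻¹ ≡ 16 (mod 23) since 13·16 = 208 ≡ 1, so λ ≡ 9.
  x = λ² - 21 - 11 = 81 - 32 ≡ 3; y = λ·(21 - 3) - 13 ≡ 11. → (3, 11)
12G: (3, 11) + (11, 15). λ = (15 - 11)/(11 - 3) ≡ 4/8 mod 23. 8⁻¹ ≡ 3 (mod 23), so λ ≡ 12.
  x = λ² - 3 - 11 = 144 - 14 ≡ 15; y = λ·(3 - 15) - 11 ≡ 6. → (15, 6)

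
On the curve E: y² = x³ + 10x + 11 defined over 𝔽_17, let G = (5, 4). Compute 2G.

(7, 13)

tangent at (5, 4): λ = (3·5² + 10)/(2·4) ≡ 0/8. 8⁻¹ ≡ 15 (mod 17) since 8·15 = 120 ≡ 1, so λ ≡ 0·15 ≡ 0.
  x = λ² - 5 - 5 = 0 - 10 ≡ 7; y = λ·(5 - 7) - 4 ≡ 13. → (7, 13)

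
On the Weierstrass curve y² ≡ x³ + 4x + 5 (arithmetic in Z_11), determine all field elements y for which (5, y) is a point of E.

none

x³ + 4x + 5 = 150 ≡ 7 (mod 11).
7 is a non-residue mod 11; no y exists.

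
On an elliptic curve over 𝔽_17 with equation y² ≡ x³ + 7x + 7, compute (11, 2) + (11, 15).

The two points share x = 11 and their y-coordinates satisfy 2 + 15 ≡ 0 (mod 17), so they are inverses. Their sum is ∞.

O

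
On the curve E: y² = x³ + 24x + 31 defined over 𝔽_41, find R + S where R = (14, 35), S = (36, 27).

(14, 35) + (36, 27). λ = (27 - 35)/(36 - 14) ≡ 33/22 mod 41. 22⁻¹ ≡ 28 (mod 41), so λ ≡ 22.
  x = λ² - 14 - 36 = 484 - 50 ≡ 24; y = λ·(14 - 24) - 35 ≡ 32. → (24, 32)

(24, 32)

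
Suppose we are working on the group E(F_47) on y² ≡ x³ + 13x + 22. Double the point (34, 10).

tangent at (34, 10): λ = (3·34² + 13)/(2·10) ≡ 3/20. 20⁻¹ ≡ 40 (mod 47) since 20·40 = 800 ≡ 1, so λ ≡ 3·40 ≡ 26.
  x = λ² - 34 - 34 = 676 - 68 ≡ 44; y = λ·(34 - 44) - 10 ≡ 12. → (44, 12)

(44, 12)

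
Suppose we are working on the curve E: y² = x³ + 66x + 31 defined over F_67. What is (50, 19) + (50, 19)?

(22, 2)

tangent at (50, 19): λ = (3·50² + 66)/(2·19) ≡ 62/38. 38⁻¹ ≡ 30 (mod 67) since 38·30 = 1140 ≡ 1, so λ ≡ 62·30 ≡ 51.
  x = λ² - 50 - 50 = 2601 - 100 ≡ 22; y = λ·(50 - 22) - 19 ≡ 2. → (22, 2)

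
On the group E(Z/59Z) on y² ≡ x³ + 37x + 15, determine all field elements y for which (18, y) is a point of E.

none

x³ + 37x + 15 = 6513 ≡ 23 (mod 59).
23 is a non-residue mod 59; no y exists.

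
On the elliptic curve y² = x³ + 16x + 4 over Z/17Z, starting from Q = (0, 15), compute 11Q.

Repeated addition: build up to 11Q.
2Q: tangent at (0, 15): λ = (3·0² + 16)/(2·15) ≡ 16/13. 13⁻¹ ≡ 4 (mod 17) since 13·4 = 52 ≡ 1, so λ ≡ 16·4 ≡ 13.
  x = λ² - 0 - 0 = 169 - 0 ≡ 16; y = λ·(0 - 16) - 15 ≡ 15. → (16, 15)
3Q: (16, 15) + (0, 15). λ = (15 - 15)/(0 - 16) ≡ 0/1 mod 17. 1⁻¹ ≡ 1 (mod 17), so λ ≡ 0.
  x = λ² - 16 - 0 = 0 - 16 ≡ 1; y = λ·(16 - 1) - 15 ≡ 2. → (1, 2)
4Q: (1, 2) + (0, 15). λ = (15 - 2)/(0 - 1) ≡ 13/16 mod 17. 16⁻¹ ≡ 16 (mod 17), so λ ≡ 4.
  x = λ² - 1 - 0 = 16 - 1 ≡ 15; y = λ·(1 - 15) - 2 ≡ 10. → (15, 10)
5Q: (15, 10) + (0, 15). λ = (15 - 10)/(0 - 15) ≡ 5/2 mod 17. 2⁻¹ ≡ 9 (mod 17) since 2·9 = 18 ≡ 1, so λ ≡ 11.
  x = λ² - 15 - 0 = 121 - 15 ≡ 4; y = λ·(15 - 4) - 10 ≡ 9. → (4, 9)
6Q: (4, 9) + (0, 15). λ = (15 - 9)/(0 - 4) ≡ 6/13 mod 17. 13⁻¹ ≡ 4 (mod 17) since 13·4 = 52 ≡ 1, so λ ≡ 7.
  x = λ² - 4 - 0 = 49 - 4 ≡ 11; y = λ·(4 - 11) - 9 ≡ 10. → (11, 10)
7Q: (11, 10) + (0, 15). λ = (15 - 10)/(0 - 11) ≡ 5/6 mod 17. 6⁻¹ ≡ 3 (mod 17) since 6·3 = 18 ≡ 1, so λ ≡ 15.
  x = λ² - 11 - 0 = 225 - 11 ≡ 10; y = λ·(11 - 10) - 10 ≡ 5. → (10, 5)
8Q: (10, 5) + (0, 15). λ = (15 - 5)/(0 - 10) ≡ 10/7 mod 17. 7⁻¹ ≡ 5 (mod 17) since 7·5 = 35 ≡ 1, so λ ≡ 16.
  x = λ² - 10 - 0 = 256 - 10 ≡ 8; y = λ·(10 - 8) - 5 ≡ 10. → (8, 10)
9Q: (8, 10) + (0, 15). λ = (15 - 10)/(0 - 8) ≡ 5/9 mod 17. 9⁻¹ ≡ 2 (mod 17) since 9·2 = 18 ≡ 1, so λ ≡ 10.
  x = λ² - 8 - 0 = 100 - 8 ≡ 7; y = λ·(8 - 7) - 10 ≡ 0. → (7, 0)
10Q: (7, 0) + (0, 15). λ = (15 - 0)/(0 - 7) ≡ 15/10 mod 17. 10⁻¹ ≡ 12 (mod 17) since 10·12 = 120 ≡ 1, so λ ≡ 10.
  x = λ² - 7 - 0 = 100 - 7 ≡ 8; y = λ·(7 - 8) - 0 ≡ 7. → (8, 7)
11Q: (8, 7) + (0, 15). λ = (15 - 7)/(0 - 8) ≡ 8/9 mod 17. 9⁻¹ ≡ 2 (mod 17), so λ ≡ 16.
  x = λ² - 8 - 0 = 256 - 8 ≡ 10; y = λ·(8 - 10) - 7 ≡ 12. → (10, 12)

(10, 12)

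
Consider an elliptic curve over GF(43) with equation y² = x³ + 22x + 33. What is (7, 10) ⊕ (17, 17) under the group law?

(7, 10) + (17, 17). λ = (17 - 10)/(17 - 7) ≡ 7/10 mod 43. 10⁻¹ ≡ 13 (mod 43), so λ ≡ 5.
  x = λ² - 7 - 17 = 25 - 24 ≡ 1; y = λ·(7 - 1) - 10 ≡ 20. → (1, 20)

(1, 20)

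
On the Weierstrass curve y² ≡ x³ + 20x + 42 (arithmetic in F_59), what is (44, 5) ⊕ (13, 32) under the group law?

(44, 5) + (13, 32). λ = (32 - 5)/(13 - 44) ≡ 27/28 mod 59. 28⁻¹ ≡ 19 (mod 59), so λ ≡ 41.
  x = λ² - 44 - 13 = 1681 - 57 ≡ 31; y = λ·(44 - 31) - 5 ≡ 56. → (31, 56)

(31, 56)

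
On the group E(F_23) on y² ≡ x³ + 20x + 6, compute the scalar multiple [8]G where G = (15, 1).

Double-and-add on 8 = (1000)₂. Start with G = (15, 1) for the leading 1-bit.
double: tangent at (15, 1): λ = (3·15² + 20)/(2·1) ≡ 5/2. 2⁻¹ ≡ 12 (mod 23) since 2·12 = 24 ≡ 1, so λ ≡ 5·12 ≡ 14.
  x = λ² - 15 - 15 = 196 - 30 ≡ 5; y = λ·(15 - 5) - 1 ≡ 1. → (5, 1)
double: tangent at (5, 1): λ = (3·5² + 20)/(2·1) ≡ 3/2. 2⁻¹ ≡ 12 (mod 23) since 2·12 = 24 ≡ 1, so λ ≡ 3·12 ≡ 13.
  x = λ² - 5 - 5 = 169 - 10 ≡ 21; y = λ·(5 - 21) - 1 ≡ 21. → (21, 21)
double: tangent at (21, 21): λ = (3·21² + 20)/(2·21) ≡ 9/19. 19⁻¹ ≡ 17 (mod 23), so λ ≡ 9·17 ≡ 15.
  x = λ² - 21 - 21 = 225 - 42 ≡ 22; y = λ·(21 - 22) - 21 ≡ 10. → (22, 10)

(22, 10)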